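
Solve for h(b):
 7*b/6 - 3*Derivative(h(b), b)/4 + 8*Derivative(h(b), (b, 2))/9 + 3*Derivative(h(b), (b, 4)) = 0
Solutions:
 h(b) = C1 + C2*exp(b*(-(729 + sqrt(564209))^(1/3) + 32/(729 + sqrt(564209))^(1/3))/36)*sin(sqrt(3)*b*(32/(729 + sqrt(564209))^(1/3) + (729 + sqrt(564209))^(1/3))/36) + C3*exp(b*(-(729 + sqrt(564209))^(1/3) + 32/(729 + sqrt(564209))^(1/3))/36)*cos(sqrt(3)*b*(32/(729 + sqrt(564209))^(1/3) + (729 + sqrt(564209))^(1/3))/36) + C4*exp(-b*(-(729 + sqrt(564209))^(1/3) + 32/(729 + sqrt(564209))^(1/3))/18) + 7*b^2/9 + 448*b/243


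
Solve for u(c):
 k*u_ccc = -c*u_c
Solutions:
 u(c) = C1 + Integral(C2*airyai(c*(-1/k)^(1/3)) + C3*airybi(c*(-1/k)^(1/3)), c)


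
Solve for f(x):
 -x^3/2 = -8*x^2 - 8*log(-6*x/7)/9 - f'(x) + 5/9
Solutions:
 f(x) = C1 + x^4/8 - 8*x^3/3 - 8*x*log(-x)/9 + x*(-8*log(6) + 13 + 8*log(7))/9


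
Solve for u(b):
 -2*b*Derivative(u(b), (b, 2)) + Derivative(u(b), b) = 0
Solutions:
 u(b) = C1 + C2*b^(3/2)


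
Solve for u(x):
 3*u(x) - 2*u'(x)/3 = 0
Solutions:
 u(x) = C1*exp(9*x/2)


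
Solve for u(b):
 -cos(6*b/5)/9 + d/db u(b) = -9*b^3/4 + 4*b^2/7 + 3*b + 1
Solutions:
 u(b) = C1 - 9*b^4/16 + 4*b^3/21 + 3*b^2/2 + b + 5*sin(6*b/5)/54


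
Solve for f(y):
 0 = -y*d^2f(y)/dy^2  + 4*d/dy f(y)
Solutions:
 f(y) = C1 + C2*y^5


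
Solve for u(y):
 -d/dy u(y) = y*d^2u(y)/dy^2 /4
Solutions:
 u(y) = C1 + C2/y^3


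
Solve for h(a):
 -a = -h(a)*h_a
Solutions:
 h(a) = -sqrt(C1 + a^2)
 h(a) = sqrt(C1 + a^2)


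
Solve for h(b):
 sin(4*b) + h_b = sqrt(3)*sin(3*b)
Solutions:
 h(b) = C1 - sqrt(3)*cos(3*b)/3 + cos(4*b)/4


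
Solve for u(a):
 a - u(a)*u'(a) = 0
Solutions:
 u(a) = -sqrt(C1 + a^2)
 u(a) = sqrt(C1 + a^2)


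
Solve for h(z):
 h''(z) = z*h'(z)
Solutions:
 h(z) = C1 + C2*erfi(sqrt(2)*z/2)


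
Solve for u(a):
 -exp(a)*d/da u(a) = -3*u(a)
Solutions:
 u(a) = C1*exp(-3*exp(-a))


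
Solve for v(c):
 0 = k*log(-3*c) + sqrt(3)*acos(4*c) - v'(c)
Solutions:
 v(c) = C1 + c*k*(log(-c) - 1) + c*k*log(3) + sqrt(3)*(c*acos(4*c) - sqrt(1 - 16*c^2)/4)


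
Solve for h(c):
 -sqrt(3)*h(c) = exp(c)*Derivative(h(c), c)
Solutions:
 h(c) = C1*exp(sqrt(3)*exp(-c))


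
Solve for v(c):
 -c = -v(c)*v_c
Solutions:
 v(c) = -sqrt(C1 + c^2)
 v(c) = sqrt(C1 + c^2)


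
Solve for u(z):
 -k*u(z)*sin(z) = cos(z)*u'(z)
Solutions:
 u(z) = C1*exp(k*log(cos(z)))


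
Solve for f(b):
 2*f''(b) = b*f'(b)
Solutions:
 f(b) = C1 + C2*erfi(b/2)


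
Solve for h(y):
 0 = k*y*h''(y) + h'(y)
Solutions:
 h(y) = C1 + y^(((re(k) - 1)*re(k) + im(k)^2)/(re(k)^2 + im(k)^2))*(C2*sin(log(y)*Abs(im(k))/(re(k)^2 + im(k)^2)) + C3*cos(log(y)*im(k)/(re(k)^2 + im(k)^2)))


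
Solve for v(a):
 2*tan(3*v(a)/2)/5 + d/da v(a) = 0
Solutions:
 v(a) = -2*asin(C1*exp(-3*a/5))/3 + 2*pi/3
 v(a) = 2*asin(C1*exp(-3*a/5))/3


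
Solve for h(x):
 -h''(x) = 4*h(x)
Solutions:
 h(x) = C1*sin(2*x) + C2*cos(2*x)


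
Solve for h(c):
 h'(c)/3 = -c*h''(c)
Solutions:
 h(c) = C1 + C2*c^(2/3)


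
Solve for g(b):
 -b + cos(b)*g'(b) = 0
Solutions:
 g(b) = C1 + Integral(b/cos(b), b)


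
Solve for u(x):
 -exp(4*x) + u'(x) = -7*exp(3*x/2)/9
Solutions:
 u(x) = C1 - 14*exp(3*x/2)/27 + exp(4*x)/4


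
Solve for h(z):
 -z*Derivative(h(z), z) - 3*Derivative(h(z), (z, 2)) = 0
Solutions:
 h(z) = C1 + C2*erf(sqrt(6)*z/6)


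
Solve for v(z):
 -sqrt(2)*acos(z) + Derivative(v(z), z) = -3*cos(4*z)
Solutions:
 v(z) = C1 + sqrt(2)*(z*acos(z) - sqrt(1 - z^2)) - 3*sin(4*z)/4


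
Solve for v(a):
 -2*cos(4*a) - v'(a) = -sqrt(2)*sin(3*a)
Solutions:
 v(a) = C1 - sin(4*a)/2 - sqrt(2)*cos(3*a)/3


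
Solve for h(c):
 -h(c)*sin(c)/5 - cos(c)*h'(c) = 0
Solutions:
 h(c) = C1*cos(c)^(1/5)


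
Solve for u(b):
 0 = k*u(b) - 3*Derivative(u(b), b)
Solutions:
 u(b) = C1*exp(b*k/3)


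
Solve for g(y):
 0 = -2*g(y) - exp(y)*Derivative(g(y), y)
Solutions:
 g(y) = C1*exp(2*exp(-y))


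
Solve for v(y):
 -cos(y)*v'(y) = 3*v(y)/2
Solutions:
 v(y) = C1*(sin(y) - 1)^(3/4)/(sin(y) + 1)^(3/4)


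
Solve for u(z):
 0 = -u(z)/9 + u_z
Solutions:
 u(z) = C1*exp(z/9)


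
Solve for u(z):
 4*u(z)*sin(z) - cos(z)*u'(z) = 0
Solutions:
 u(z) = C1/cos(z)^4


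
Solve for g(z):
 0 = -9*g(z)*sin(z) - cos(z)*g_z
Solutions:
 g(z) = C1*cos(z)^9


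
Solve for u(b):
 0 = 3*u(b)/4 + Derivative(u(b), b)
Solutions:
 u(b) = C1*exp(-3*b/4)


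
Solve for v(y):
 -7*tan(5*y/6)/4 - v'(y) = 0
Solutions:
 v(y) = C1 + 21*log(cos(5*y/6))/10


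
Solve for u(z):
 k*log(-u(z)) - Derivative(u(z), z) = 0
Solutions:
 -li(-u(z)) = C1 + k*z


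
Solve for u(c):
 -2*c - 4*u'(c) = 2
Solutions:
 u(c) = C1 - c^2/4 - c/2


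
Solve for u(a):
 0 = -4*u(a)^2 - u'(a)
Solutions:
 u(a) = 1/(C1 + 4*a)


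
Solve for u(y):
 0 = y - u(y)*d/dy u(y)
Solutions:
 u(y) = -sqrt(C1 + y^2)
 u(y) = sqrt(C1 + y^2)


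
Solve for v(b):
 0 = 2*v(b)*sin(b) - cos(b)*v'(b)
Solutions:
 v(b) = C1/cos(b)^2


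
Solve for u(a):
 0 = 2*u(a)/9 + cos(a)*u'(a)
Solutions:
 u(a) = C1*(sin(a) - 1)^(1/9)/(sin(a) + 1)^(1/9)


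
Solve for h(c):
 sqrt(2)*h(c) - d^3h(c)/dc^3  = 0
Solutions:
 h(c) = C3*exp(2^(1/6)*c) + (C1*sin(2^(1/6)*sqrt(3)*c/2) + C2*cos(2^(1/6)*sqrt(3)*c/2))*exp(-2^(1/6)*c/2)


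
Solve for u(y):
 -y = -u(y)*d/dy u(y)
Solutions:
 u(y) = -sqrt(C1 + y^2)
 u(y) = sqrt(C1 + y^2)


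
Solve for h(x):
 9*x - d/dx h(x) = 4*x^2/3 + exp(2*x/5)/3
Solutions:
 h(x) = C1 - 4*x^3/9 + 9*x^2/2 - 5*exp(2*x/5)/6


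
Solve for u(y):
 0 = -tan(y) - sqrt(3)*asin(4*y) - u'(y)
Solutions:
 u(y) = C1 - sqrt(3)*(y*asin(4*y) + sqrt(1 - 16*y^2)/4) + log(cos(y))


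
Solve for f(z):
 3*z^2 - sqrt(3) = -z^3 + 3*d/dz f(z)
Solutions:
 f(z) = C1 + z^4/12 + z^3/3 - sqrt(3)*z/3


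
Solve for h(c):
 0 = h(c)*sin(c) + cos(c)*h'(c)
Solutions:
 h(c) = C1*cos(c)


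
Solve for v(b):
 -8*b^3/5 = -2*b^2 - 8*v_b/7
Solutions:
 v(b) = C1 + 7*b^4/20 - 7*b^3/12


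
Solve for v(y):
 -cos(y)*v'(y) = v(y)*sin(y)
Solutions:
 v(y) = C1*cos(y)


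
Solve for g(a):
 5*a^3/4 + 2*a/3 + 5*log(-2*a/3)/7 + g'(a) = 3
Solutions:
 g(a) = C1 - 5*a^4/16 - a^2/3 - 5*a*log(-a)/7 + a*(-5*log(2) + 5*log(3) + 26)/7


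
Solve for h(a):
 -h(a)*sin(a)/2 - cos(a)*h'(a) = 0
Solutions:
 h(a) = C1*sqrt(cos(a))


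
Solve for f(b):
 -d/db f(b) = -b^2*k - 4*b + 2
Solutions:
 f(b) = C1 + b^3*k/3 + 2*b^2 - 2*b


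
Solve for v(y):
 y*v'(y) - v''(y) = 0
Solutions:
 v(y) = C1 + C2*erfi(sqrt(2)*y/2)


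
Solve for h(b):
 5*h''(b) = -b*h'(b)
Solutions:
 h(b) = C1 + C2*erf(sqrt(10)*b/10)


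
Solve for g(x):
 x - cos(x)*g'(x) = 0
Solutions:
 g(x) = C1 + Integral(x/cos(x), x)


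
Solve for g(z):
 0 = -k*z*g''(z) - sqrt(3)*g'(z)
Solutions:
 g(z) = C1 + z^(((re(k) - sqrt(3))*re(k) + im(k)^2)/(re(k)^2 + im(k)^2))*(C2*sin(sqrt(3)*log(z)*Abs(im(k))/(re(k)^2 + im(k)^2)) + C3*cos(sqrt(3)*log(z)*im(k)/(re(k)^2 + im(k)^2)))


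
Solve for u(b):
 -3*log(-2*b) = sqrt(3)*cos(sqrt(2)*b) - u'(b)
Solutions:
 u(b) = C1 + 3*b*log(-b) - 3*b + 3*b*log(2) + sqrt(6)*sin(sqrt(2)*b)/2


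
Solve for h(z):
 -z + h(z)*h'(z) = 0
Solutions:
 h(z) = -sqrt(C1 + z^2)
 h(z) = sqrt(C1 + z^2)


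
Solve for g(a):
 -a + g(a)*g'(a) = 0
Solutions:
 g(a) = -sqrt(C1 + a^2)
 g(a) = sqrt(C1 + a^2)


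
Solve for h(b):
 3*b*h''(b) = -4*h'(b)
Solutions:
 h(b) = C1 + C2/b^(1/3)


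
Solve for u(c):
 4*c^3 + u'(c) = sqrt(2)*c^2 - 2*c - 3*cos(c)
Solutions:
 u(c) = C1 - c^4 + sqrt(2)*c^3/3 - c^2 - 3*sin(c)


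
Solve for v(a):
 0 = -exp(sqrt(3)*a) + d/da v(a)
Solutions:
 v(a) = C1 + sqrt(3)*exp(sqrt(3)*a)/3


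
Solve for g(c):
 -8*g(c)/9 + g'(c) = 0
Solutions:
 g(c) = C1*exp(8*c/9)


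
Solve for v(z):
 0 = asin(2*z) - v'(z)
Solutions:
 v(z) = C1 + z*asin(2*z) + sqrt(1 - 4*z^2)/2


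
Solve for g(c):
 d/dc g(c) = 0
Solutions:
 g(c) = C1


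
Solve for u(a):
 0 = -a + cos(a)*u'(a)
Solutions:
 u(a) = C1 + Integral(a/cos(a), a)


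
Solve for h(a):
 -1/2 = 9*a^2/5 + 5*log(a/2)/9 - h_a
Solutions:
 h(a) = C1 + 3*a^3/5 + 5*a*log(a)/9 - 5*a*log(2)/9 - a/18


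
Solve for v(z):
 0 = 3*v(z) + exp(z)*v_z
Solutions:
 v(z) = C1*exp(3*exp(-z))


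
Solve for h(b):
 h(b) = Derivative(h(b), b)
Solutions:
 h(b) = C1*exp(b)


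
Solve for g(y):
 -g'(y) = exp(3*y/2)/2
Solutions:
 g(y) = C1 - exp(3*y/2)/3


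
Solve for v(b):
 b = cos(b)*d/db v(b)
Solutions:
 v(b) = C1 + Integral(b/cos(b), b)


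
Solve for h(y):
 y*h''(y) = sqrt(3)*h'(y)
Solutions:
 h(y) = C1 + C2*y^(1 + sqrt(3))


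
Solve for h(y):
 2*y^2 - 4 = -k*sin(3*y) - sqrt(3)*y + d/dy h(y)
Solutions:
 h(y) = C1 - k*cos(3*y)/3 + 2*y^3/3 + sqrt(3)*y^2/2 - 4*y


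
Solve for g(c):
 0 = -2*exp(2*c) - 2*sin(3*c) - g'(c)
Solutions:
 g(c) = C1 - exp(2*c) + 2*cos(3*c)/3


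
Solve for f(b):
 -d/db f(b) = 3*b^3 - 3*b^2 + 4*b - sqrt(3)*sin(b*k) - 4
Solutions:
 f(b) = C1 - 3*b^4/4 + b^3 - 2*b^2 + 4*b - sqrt(3)*cos(b*k)/k


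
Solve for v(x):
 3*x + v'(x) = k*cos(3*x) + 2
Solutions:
 v(x) = C1 + k*sin(3*x)/3 - 3*x^2/2 + 2*x


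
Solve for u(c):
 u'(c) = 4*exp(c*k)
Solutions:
 u(c) = C1 + 4*exp(c*k)/k


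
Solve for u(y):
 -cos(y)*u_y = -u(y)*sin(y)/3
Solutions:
 u(y) = C1/cos(y)^(1/3)


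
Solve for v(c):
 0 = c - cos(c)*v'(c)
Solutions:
 v(c) = C1 + Integral(c/cos(c), c)


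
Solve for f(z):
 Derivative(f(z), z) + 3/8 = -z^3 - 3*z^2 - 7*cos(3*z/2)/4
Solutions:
 f(z) = C1 - z^4/4 - z^3 - 3*z/8 - 7*sin(3*z/2)/6


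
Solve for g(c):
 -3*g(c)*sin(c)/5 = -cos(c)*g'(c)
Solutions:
 g(c) = C1/cos(c)^(3/5)


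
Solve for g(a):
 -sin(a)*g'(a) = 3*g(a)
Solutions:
 g(a) = C1*(cos(a) + 1)^(3/2)/(cos(a) - 1)^(3/2)


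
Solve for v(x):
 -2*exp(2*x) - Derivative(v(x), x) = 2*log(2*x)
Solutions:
 v(x) = C1 - 2*x*log(x) + 2*x*(1 - log(2)) - exp(2*x)


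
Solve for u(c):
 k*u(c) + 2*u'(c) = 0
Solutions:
 u(c) = C1*exp(-c*k/2)


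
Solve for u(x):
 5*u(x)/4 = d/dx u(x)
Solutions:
 u(x) = C1*exp(5*x/4)


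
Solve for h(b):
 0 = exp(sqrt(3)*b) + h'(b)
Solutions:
 h(b) = C1 - sqrt(3)*exp(sqrt(3)*b)/3


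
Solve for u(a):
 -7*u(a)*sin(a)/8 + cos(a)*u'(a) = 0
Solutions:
 u(a) = C1/cos(a)^(7/8)


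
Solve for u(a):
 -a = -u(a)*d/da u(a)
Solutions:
 u(a) = -sqrt(C1 + a^2)
 u(a) = sqrt(C1 + a^2)


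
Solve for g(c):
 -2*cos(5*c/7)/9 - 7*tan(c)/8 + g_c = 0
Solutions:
 g(c) = C1 - 7*log(cos(c))/8 + 14*sin(5*c/7)/45


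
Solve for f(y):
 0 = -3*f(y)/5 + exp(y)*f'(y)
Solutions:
 f(y) = C1*exp(-3*exp(-y)/5)


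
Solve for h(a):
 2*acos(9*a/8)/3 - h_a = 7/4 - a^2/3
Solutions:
 h(a) = C1 + a^3/9 + 2*a*acos(9*a/8)/3 - 7*a/4 - 2*sqrt(64 - 81*a^2)/27


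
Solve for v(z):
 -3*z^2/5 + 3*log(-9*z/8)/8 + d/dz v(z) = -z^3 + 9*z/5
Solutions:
 v(z) = C1 - z^4/4 + z^3/5 + 9*z^2/10 - 3*z*log(-z)/8 + 3*z*(-2*log(3) + 1 + 3*log(2))/8


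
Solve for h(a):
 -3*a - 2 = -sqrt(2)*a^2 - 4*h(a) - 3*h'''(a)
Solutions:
 h(a) = C3*exp(-6^(2/3)*a/3) - sqrt(2)*a^2/4 + 3*a/4 + (C1*sin(2^(2/3)*3^(1/6)*a/2) + C2*cos(2^(2/3)*3^(1/6)*a/2))*exp(6^(2/3)*a/6) + 1/2


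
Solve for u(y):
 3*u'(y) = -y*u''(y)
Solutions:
 u(y) = C1 + C2/y^2


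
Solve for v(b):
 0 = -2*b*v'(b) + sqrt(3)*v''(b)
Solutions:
 v(b) = C1 + C2*erfi(3^(3/4)*b/3)


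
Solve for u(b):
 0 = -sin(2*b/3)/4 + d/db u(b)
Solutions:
 u(b) = C1 - 3*cos(2*b/3)/8


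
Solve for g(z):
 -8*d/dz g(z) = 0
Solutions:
 g(z) = C1


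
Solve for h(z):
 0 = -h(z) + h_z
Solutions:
 h(z) = C1*exp(z)


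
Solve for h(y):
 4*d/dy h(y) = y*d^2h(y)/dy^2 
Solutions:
 h(y) = C1 + C2*y^5


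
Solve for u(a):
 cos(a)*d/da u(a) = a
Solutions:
 u(a) = C1 + Integral(a/cos(a), a)


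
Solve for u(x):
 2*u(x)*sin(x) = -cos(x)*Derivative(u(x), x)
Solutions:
 u(x) = C1*cos(x)^2


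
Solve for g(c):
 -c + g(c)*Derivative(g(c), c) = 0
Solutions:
 g(c) = -sqrt(C1 + c^2)
 g(c) = sqrt(C1 + c^2)


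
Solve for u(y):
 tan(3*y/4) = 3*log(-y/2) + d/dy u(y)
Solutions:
 u(y) = C1 - 3*y*log(-y) + 3*y*log(2) + 3*y - 4*log(cos(3*y/4))/3


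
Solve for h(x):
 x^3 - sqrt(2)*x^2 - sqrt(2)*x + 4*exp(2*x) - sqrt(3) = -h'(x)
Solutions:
 h(x) = C1 - x^4/4 + sqrt(2)*x^3/3 + sqrt(2)*x^2/2 + sqrt(3)*x - 2*exp(2*x)


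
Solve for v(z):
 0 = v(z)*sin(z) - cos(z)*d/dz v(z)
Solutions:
 v(z) = C1/cos(z)


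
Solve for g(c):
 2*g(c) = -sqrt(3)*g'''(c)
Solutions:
 g(c) = C3*exp(-2^(1/3)*3^(5/6)*c/3) + (C1*sin(6^(1/3)*c/2) + C2*cos(6^(1/3)*c/2))*exp(2^(1/3)*3^(5/6)*c/6)


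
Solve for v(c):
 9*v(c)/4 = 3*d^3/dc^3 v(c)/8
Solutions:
 v(c) = C3*exp(6^(1/3)*c) + (C1*sin(2^(1/3)*3^(5/6)*c/2) + C2*cos(2^(1/3)*3^(5/6)*c/2))*exp(-6^(1/3)*c/2)


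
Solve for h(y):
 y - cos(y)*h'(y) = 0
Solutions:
 h(y) = C1 + Integral(y/cos(y), y)


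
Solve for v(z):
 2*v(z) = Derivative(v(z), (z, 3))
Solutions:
 v(z) = C3*exp(2^(1/3)*z) + (C1*sin(2^(1/3)*sqrt(3)*z/2) + C2*cos(2^(1/3)*sqrt(3)*z/2))*exp(-2^(1/3)*z/2)


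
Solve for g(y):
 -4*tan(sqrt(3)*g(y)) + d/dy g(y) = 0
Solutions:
 g(y) = sqrt(3)*(pi - asin(C1*exp(4*sqrt(3)*y)))/3
 g(y) = sqrt(3)*asin(C1*exp(4*sqrt(3)*y))/3


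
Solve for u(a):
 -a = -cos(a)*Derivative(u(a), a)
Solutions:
 u(a) = C1 + Integral(a/cos(a), a)


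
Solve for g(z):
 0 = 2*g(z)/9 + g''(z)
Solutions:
 g(z) = C1*sin(sqrt(2)*z/3) + C2*cos(sqrt(2)*z/3)


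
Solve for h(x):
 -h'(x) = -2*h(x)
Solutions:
 h(x) = C1*exp(2*x)


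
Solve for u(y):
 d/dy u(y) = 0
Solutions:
 u(y) = C1


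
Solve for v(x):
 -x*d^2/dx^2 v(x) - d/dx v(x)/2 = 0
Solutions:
 v(x) = C1 + C2*sqrt(x)


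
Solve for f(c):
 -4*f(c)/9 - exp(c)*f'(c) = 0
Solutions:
 f(c) = C1*exp(4*exp(-c)/9)


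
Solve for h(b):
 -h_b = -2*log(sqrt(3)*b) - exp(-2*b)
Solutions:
 h(b) = C1 + 2*b*log(b) + b*(-2 + log(3)) - exp(-2*b)/2


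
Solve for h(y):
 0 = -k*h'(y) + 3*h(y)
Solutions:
 h(y) = C1*exp(3*y/k)


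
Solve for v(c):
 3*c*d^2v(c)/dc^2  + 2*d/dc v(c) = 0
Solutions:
 v(c) = C1 + C2*c^(1/3)


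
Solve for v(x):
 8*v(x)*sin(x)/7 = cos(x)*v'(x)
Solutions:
 v(x) = C1/cos(x)^(8/7)


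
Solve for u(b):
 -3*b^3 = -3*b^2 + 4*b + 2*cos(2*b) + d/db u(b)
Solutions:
 u(b) = C1 - 3*b^4/4 + b^3 - 2*b^2 - sin(2*b)


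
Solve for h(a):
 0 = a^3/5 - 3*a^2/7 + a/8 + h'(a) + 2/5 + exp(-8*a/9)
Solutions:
 h(a) = C1 - a^4/20 + a^3/7 - a^2/16 - 2*a/5 + 9*exp(-8*a/9)/8


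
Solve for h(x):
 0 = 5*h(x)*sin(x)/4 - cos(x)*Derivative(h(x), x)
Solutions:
 h(x) = C1/cos(x)^(5/4)


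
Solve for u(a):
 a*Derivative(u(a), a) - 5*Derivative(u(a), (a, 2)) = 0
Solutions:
 u(a) = C1 + C2*erfi(sqrt(10)*a/10)


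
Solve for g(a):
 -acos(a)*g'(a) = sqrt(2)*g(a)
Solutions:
 g(a) = C1*exp(-sqrt(2)*Integral(1/acos(a), a))


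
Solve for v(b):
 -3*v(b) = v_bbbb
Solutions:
 v(b) = (C1*sin(sqrt(2)*3^(1/4)*b/2) + C2*cos(sqrt(2)*3^(1/4)*b/2))*exp(-sqrt(2)*3^(1/4)*b/2) + (C3*sin(sqrt(2)*3^(1/4)*b/2) + C4*cos(sqrt(2)*3^(1/4)*b/2))*exp(sqrt(2)*3^(1/4)*b/2)


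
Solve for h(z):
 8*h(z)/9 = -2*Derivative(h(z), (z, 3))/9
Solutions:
 h(z) = C3*exp(-2^(2/3)*z) + (C1*sin(2^(2/3)*sqrt(3)*z/2) + C2*cos(2^(2/3)*sqrt(3)*z/2))*exp(2^(2/3)*z/2)


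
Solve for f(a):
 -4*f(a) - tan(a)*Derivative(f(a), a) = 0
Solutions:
 f(a) = C1/sin(a)^4


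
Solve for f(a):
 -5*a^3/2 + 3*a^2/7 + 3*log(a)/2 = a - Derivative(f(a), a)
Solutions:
 f(a) = C1 + 5*a^4/8 - a^3/7 + a^2/2 - 3*a*log(a)/2 + 3*a/2


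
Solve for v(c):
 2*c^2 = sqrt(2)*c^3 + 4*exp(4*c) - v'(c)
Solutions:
 v(c) = C1 + sqrt(2)*c^4/4 - 2*c^3/3 + exp(4*c)


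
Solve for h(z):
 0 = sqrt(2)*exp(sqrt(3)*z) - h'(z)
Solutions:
 h(z) = C1 + sqrt(6)*exp(sqrt(3)*z)/3


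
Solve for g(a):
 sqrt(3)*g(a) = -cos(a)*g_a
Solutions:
 g(a) = C1*(sin(a) - 1)^(sqrt(3)/2)/(sin(a) + 1)^(sqrt(3)/2)


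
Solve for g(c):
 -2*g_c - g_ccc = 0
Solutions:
 g(c) = C1 + C2*sin(sqrt(2)*c) + C3*cos(sqrt(2)*c)


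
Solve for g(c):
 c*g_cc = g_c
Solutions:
 g(c) = C1 + C2*c^2


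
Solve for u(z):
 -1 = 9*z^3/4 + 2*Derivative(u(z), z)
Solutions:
 u(z) = C1 - 9*z^4/32 - z/2


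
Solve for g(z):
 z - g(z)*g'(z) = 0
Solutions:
 g(z) = -sqrt(C1 + z^2)
 g(z) = sqrt(C1 + z^2)


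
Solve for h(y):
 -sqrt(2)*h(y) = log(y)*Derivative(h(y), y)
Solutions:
 h(y) = C1*exp(-sqrt(2)*li(y))


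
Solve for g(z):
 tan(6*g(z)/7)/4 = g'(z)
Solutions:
 g(z) = -7*asin(C1*exp(3*z/14))/6 + 7*pi/6
 g(z) = 7*asin(C1*exp(3*z/14))/6


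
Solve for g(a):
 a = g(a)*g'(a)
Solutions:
 g(a) = -sqrt(C1 + a^2)
 g(a) = sqrt(C1 + a^2)


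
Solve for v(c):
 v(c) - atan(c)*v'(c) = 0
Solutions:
 v(c) = C1*exp(Integral(1/atan(c), c))


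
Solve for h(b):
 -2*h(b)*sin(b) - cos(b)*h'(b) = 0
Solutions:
 h(b) = C1*cos(b)^2


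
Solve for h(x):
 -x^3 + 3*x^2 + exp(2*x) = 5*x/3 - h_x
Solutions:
 h(x) = C1 + x^4/4 - x^3 + 5*x^2/6 - exp(2*x)/2


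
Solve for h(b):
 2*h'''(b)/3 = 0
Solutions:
 h(b) = C1 + C2*b + C3*b^2


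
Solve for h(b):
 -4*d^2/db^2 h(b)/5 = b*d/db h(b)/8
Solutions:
 h(b) = C1 + C2*erf(sqrt(5)*b/8)


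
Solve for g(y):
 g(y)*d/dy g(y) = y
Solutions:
 g(y) = -sqrt(C1 + y^2)
 g(y) = sqrt(C1 + y^2)


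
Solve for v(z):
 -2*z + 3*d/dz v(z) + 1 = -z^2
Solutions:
 v(z) = C1 - z^3/9 + z^2/3 - z/3


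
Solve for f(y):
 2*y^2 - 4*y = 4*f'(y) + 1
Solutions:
 f(y) = C1 + y^3/6 - y^2/2 - y/4


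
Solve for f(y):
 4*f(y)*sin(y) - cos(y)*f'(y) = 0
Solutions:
 f(y) = C1/cos(y)^4


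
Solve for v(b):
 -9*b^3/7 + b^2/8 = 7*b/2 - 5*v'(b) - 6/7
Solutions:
 v(b) = C1 + 9*b^4/140 - b^3/120 + 7*b^2/20 - 6*b/35


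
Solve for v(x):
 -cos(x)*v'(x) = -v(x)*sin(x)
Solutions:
 v(x) = C1/cos(x)


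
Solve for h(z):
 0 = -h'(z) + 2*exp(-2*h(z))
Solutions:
 h(z) = log(-sqrt(C1 + 4*z))
 h(z) = log(C1 + 4*z)/2


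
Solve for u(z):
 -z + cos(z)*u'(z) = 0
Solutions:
 u(z) = C1 + Integral(z/cos(z), z)


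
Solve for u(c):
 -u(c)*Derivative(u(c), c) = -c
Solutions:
 u(c) = -sqrt(C1 + c^2)
 u(c) = sqrt(C1 + c^2)


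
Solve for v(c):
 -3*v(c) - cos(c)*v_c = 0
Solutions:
 v(c) = C1*(sin(c) - 1)^(3/2)/(sin(c) + 1)^(3/2)


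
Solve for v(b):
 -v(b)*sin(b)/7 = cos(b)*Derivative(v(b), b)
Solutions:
 v(b) = C1*cos(b)^(1/7)


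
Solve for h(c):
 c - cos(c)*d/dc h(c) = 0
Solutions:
 h(c) = C1 + Integral(c/cos(c), c)


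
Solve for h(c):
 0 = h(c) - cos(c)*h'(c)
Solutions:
 h(c) = C1*sqrt(sin(c) + 1)/sqrt(sin(c) - 1)


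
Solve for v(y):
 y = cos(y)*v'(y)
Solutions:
 v(y) = C1 + Integral(y/cos(y), y)


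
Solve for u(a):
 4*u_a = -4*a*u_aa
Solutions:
 u(a) = C1 + C2*log(a)


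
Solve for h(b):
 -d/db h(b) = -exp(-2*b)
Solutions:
 h(b) = C1 - exp(-2*b)/2


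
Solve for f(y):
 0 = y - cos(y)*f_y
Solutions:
 f(y) = C1 + Integral(y/cos(y), y)


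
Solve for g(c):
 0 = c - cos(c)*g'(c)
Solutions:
 g(c) = C1 + Integral(c/cos(c), c)


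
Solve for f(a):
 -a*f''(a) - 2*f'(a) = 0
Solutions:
 f(a) = C1 + C2/a


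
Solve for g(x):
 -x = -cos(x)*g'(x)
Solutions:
 g(x) = C1 + Integral(x/cos(x), x)


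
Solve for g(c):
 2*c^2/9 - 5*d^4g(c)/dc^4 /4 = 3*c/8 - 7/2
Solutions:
 g(c) = C1 + C2*c + C3*c^2 + C4*c^3 + c^6/2025 - c^5/400 + 7*c^4/60


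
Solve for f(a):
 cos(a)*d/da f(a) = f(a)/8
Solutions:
 f(a) = C1*(sin(a) + 1)^(1/16)/(sin(a) - 1)^(1/16)


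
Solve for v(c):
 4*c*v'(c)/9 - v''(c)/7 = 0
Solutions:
 v(c) = C1 + C2*erfi(sqrt(14)*c/3)


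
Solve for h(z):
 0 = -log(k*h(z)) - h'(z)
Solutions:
 li(k*h(z))/k = C1 - z


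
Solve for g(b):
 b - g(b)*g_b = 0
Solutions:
 g(b) = -sqrt(C1 + b^2)
 g(b) = sqrt(C1 + b^2)


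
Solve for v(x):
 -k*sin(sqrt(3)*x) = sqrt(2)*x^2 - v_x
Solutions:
 v(x) = C1 - sqrt(3)*k*cos(sqrt(3)*x)/3 + sqrt(2)*x^3/3


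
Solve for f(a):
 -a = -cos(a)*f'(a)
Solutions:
 f(a) = C1 + Integral(a/cos(a), a)


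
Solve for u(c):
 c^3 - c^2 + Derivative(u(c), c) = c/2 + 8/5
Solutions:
 u(c) = C1 - c^4/4 + c^3/3 + c^2/4 + 8*c/5


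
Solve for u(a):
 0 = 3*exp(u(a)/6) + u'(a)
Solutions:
 u(a) = 6*log(1/(C1 + 3*a)) + 6*log(6)


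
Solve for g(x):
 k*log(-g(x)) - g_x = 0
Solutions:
 -li(-g(x)) = C1 + k*x


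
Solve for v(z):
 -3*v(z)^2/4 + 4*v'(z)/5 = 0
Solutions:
 v(z) = -16/(C1 + 15*z)


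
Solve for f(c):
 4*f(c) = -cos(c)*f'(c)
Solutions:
 f(c) = C1*(sin(c)^2 - 2*sin(c) + 1)/(sin(c)^2 + 2*sin(c) + 1)


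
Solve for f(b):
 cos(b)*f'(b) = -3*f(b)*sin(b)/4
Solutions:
 f(b) = C1*cos(b)^(3/4)


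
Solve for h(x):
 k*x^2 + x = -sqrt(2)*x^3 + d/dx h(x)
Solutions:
 h(x) = C1 + k*x^3/3 + sqrt(2)*x^4/4 + x^2/2


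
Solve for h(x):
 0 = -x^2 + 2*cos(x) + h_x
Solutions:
 h(x) = C1 + x^3/3 - 2*sin(x)


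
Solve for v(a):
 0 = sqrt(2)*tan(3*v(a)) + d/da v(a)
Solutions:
 v(a) = -asin(C1*exp(-3*sqrt(2)*a))/3 + pi/3
 v(a) = asin(C1*exp(-3*sqrt(2)*a))/3


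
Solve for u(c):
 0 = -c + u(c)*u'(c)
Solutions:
 u(c) = -sqrt(C1 + c^2)
 u(c) = sqrt(C1 + c^2)


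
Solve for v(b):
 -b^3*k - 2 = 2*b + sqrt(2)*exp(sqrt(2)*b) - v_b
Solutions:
 v(b) = C1 + b^4*k/4 + b^2 + 2*b + exp(sqrt(2)*b)


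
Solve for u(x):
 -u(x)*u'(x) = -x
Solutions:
 u(x) = -sqrt(C1 + x^2)
 u(x) = sqrt(C1 + x^2)


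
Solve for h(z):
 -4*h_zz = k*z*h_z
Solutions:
 h(z) = Piecewise((-sqrt(2)*sqrt(pi)*C1*erf(sqrt(2)*sqrt(k)*z/4)/sqrt(k) - C2, (k > 0) | (k < 0)), (-C1*z - C2, True))


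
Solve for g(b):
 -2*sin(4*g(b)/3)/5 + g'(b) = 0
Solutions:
 -2*b/5 + 3*log(cos(4*g(b)/3) - 1)/8 - 3*log(cos(4*g(b)/3) + 1)/8 = C1


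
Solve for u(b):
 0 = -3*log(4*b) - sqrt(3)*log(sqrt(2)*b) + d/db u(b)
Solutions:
 u(b) = C1 + sqrt(3)*b*log(b) + 3*b*log(b) - 3*b - sqrt(3)*b + b*log(2^(sqrt(3)/2 + 6))


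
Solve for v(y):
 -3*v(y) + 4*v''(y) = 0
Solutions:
 v(y) = C1*exp(-sqrt(3)*y/2) + C2*exp(sqrt(3)*y/2)


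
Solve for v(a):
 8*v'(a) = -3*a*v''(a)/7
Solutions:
 v(a) = C1 + C2/a^(53/3)


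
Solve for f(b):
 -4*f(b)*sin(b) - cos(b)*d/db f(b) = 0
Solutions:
 f(b) = C1*cos(b)^4


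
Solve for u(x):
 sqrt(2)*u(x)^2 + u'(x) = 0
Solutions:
 u(x) = 1/(C1 + sqrt(2)*x)


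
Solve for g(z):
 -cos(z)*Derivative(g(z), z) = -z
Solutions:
 g(z) = C1 + Integral(z/cos(z), z)


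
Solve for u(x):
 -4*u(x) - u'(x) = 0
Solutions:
 u(x) = C1*exp(-4*x)


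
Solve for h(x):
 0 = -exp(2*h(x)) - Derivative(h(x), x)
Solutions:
 h(x) = log(-sqrt(-1/(C1 - x))) - log(2)/2
 h(x) = log(-1/(C1 - x))/2 - log(2)/2


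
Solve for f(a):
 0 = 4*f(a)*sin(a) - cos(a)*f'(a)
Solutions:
 f(a) = C1/cos(a)^4


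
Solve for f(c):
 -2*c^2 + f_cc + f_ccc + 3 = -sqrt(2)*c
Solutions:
 f(c) = C1 + C2*c + C3*exp(-c) + c^4/6 + c^3*(-4 - sqrt(2))/6 + c^2*(1 + sqrt(2))/2


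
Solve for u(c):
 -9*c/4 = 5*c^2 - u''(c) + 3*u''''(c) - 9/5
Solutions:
 u(c) = C1 + C2*c + C3*exp(-sqrt(3)*c/3) + C4*exp(sqrt(3)*c/3) + 5*c^4/12 + 3*c^3/8 + 141*c^2/10


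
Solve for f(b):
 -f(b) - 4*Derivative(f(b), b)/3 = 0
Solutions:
 f(b) = C1*exp(-3*b/4)


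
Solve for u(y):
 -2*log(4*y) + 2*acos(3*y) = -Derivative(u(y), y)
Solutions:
 u(y) = C1 + 2*y*log(y) - 2*y*acos(3*y) - 2*y + 4*y*log(2) + 2*sqrt(1 - 9*y^2)/3


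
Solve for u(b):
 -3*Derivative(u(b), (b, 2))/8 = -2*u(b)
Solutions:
 u(b) = C1*exp(-4*sqrt(3)*b/3) + C2*exp(4*sqrt(3)*b/3)


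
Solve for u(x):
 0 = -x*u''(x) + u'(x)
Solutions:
 u(x) = C1 + C2*x^2


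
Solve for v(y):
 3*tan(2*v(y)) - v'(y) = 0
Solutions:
 v(y) = -asin(C1*exp(6*y))/2 + pi/2
 v(y) = asin(C1*exp(6*y))/2


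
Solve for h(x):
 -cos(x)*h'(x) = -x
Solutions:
 h(x) = C1 + Integral(x/cos(x), x)


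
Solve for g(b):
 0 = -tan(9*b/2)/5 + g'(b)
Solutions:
 g(b) = C1 - 2*log(cos(9*b/2))/45


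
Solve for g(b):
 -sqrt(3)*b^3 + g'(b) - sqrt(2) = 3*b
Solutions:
 g(b) = C1 + sqrt(3)*b^4/4 + 3*b^2/2 + sqrt(2)*b


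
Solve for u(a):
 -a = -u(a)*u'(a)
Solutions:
 u(a) = -sqrt(C1 + a^2)
 u(a) = sqrt(C1 + a^2)


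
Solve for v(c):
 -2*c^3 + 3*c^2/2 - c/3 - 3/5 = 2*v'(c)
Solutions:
 v(c) = C1 - c^4/4 + c^3/4 - c^2/12 - 3*c/10


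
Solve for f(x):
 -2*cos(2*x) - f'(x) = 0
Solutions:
 f(x) = C1 - sin(2*x)


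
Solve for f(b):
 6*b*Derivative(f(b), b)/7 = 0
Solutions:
 f(b) = C1


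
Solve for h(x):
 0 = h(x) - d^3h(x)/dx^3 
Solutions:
 h(x) = C3*exp(x) + (C1*sin(sqrt(3)*x/2) + C2*cos(sqrt(3)*x/2))*exp(-x/2)


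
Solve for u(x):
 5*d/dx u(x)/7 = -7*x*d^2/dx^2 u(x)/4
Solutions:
 u(x) = C1 + C2*x^(29/49)


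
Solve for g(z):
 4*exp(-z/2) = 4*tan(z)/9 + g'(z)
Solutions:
 g(z) = C1 - 2*log(tan(z)^2 + 1)/9 - 8*exp(-z/2)


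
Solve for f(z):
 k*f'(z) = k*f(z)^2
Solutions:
 f(z) = -1/(C1 + z)


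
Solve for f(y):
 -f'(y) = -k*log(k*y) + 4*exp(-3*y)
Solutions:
 f(y) = C1 + k*y*log(k*y) - k*y + 4*exp(-3*y)/3


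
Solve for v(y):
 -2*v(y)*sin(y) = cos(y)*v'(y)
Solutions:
 v(y) = C1*cos(y)^2


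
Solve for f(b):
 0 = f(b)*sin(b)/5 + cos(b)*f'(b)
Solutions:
 f(b) = C1*cos(b)^(1/5)


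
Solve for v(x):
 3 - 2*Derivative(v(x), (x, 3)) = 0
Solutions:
 v(x) = C1 + C2*x + C3*x^2 + x^3/4


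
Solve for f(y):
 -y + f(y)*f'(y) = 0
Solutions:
 f(y) = -sqrt(C1 + y^2)
 f(y) = sqrt(C1 + y^2)


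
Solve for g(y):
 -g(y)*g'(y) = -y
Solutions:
 g(y) = -sqrt(C1 + y^2)
 g(y) = sqrt(C1 + y^2)


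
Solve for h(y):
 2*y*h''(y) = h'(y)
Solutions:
 h(y) = C1 + C2*y^(3/2)


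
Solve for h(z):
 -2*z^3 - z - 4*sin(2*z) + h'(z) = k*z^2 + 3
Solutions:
 h(z) = C1 + k*z^3/3 + z^4/2 + z^2/2 + 3*z - 2*cos(2*z)


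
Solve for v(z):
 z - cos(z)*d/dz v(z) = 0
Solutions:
 v(z) = C1 + Integral(z/cos(z), z)


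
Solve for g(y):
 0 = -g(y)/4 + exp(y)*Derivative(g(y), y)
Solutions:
 g(y) = C1*exp(-exp(-y)/4)


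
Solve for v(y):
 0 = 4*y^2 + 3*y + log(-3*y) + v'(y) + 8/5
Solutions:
 v(y) = C1 - 4*y^3/3 - 3*y^2/2 - y*log(-y) + y*(-log(3) - 3/5)


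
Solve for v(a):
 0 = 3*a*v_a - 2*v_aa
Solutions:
 v(a) = C1 + C2*erfi(sqrt(3)*a/2)


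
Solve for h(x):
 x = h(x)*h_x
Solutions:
 h(x) = -sqrt(C1 + x^2)
 h(x) = sqrt(C1 + x^2)


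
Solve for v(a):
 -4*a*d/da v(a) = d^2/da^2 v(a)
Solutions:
 v(a) = C1 + C2*erf(sqrt(2)*a)


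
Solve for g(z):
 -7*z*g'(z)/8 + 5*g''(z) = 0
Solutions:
 g(z) = C1 + C2*erfi(sqrt(35)*z/20)


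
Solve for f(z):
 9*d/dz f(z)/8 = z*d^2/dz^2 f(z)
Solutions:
 f(z) = C1 + C2*z^(17/8)


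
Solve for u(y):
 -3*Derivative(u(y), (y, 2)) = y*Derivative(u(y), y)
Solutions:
 u(y) = C1 + C2*erf(sqrt(6)*y/6)


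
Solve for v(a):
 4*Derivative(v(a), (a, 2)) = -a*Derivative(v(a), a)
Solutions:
 v(a) = C1 + C2*erf(sqrt(2)*a/4)


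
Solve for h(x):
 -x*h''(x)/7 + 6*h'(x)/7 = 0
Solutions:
 h(x) = C1 + C2*x^7


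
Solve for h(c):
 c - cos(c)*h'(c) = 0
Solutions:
 h(c) = C1 + Integral(c/cos(c), c)


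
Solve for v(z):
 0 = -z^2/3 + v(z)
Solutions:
 v(z) = z^2/3


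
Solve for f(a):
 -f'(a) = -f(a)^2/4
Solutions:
 f(a) = -4/(C1 + a)


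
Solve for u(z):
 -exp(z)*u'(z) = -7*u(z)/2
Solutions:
 u(z) = C1*exp(-7*exp(-z)/2)


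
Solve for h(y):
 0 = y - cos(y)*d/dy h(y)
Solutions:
 h(y) = C1 + Integral(y/cos(y), y)


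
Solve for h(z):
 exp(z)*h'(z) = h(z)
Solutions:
 h(z) = C1*exp(-exp(-z))


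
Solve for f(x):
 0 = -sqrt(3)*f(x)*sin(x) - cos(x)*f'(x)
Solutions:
 f(x) = C1*cos(x)^(sqrt(3))


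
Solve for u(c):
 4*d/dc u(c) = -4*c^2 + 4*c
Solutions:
 u(c) = C1 - c^3/3 + c^2/2


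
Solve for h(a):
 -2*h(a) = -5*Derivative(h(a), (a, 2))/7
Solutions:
 h(a) = C1*exp(-sqrt(70)*a/5) + C2*exp(sqrt(70)*a/5)


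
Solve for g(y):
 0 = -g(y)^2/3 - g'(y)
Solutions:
 g(y) = 3/(C1 + y)


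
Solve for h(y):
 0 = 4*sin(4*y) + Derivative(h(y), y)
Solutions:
 h(y) = C1 + cos(4*y)


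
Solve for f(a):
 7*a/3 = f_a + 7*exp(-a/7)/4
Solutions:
 f(a) = C1 + 7*a^2/6 + 49*exp(-a/7)/4


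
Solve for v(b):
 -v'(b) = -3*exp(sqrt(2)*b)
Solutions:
 v(b) = C1 + 3*sqrt(2)*exp(sqrt(2)*b)/2


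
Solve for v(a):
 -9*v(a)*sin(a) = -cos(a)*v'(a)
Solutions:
 v(a) = C1/cos(a)^9


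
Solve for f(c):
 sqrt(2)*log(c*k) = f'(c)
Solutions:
 f(c) = C1 + sqrt(2)*c*log(c*k) - sqrt(2)*c


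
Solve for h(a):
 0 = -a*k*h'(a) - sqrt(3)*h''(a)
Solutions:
 h(a) = Piecewise((-sqrt(2)*3^(1/4)*sqrt(pi)*C1*erf(sqrt(2)*3^(3/4)*a*sqrt(k)/6)/(2*sqrt(k)) - C2, (k > 0) | (k < 0)), (-C1*a - C2, True))


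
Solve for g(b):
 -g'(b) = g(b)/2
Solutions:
 g(b) = C1*exp(-b/2)


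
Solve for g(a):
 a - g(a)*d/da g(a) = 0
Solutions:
 g(a) = -sqrt(C1 + a^2)
 g(a) = sqrt(C1 + a^2)


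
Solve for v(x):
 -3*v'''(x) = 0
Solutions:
 v(x) = C1 + C2*x + C3*x^2


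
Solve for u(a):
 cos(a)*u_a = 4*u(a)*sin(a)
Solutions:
 u(a) = C1/cos(a)^4


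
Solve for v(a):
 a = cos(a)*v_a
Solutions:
 v(a) = C1 + Integral(a/cos(a), a)


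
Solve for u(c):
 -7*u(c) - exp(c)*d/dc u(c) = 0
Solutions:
 u(c) = C1*exp(7*exp(-c))


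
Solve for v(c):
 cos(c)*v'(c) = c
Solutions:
 v(c) = C1 + Integral(c/cos(c), c)


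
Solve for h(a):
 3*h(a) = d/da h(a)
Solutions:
 h(a) = C1*exp(3*a)


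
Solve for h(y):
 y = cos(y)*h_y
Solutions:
 h(y) = C1 + Integral(y/cos(y), y)


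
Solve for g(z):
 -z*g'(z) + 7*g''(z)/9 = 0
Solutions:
 g(z) = C1 + C2*erfi(3*sqrt(14)*z/14)


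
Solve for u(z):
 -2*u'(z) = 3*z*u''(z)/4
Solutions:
 u(z) = C1 + C2/z^(5/3)


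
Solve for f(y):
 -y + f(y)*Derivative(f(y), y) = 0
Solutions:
 f(y) = -sqrt(C1 + y^2)
 f(y) = sqrt(C1 + y^2)


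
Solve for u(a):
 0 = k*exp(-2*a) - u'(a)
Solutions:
 u(a) = C1 - k*exp(-2*a)/2


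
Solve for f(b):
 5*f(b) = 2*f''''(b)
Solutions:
 f(b) = C1*exp(-2^(3/4)*5^(1/4)*b/2) + C2*exp(2^(3/4)*5^(1/4)*b/2) + C3*sin(2^(3/4)*5^(1/4)*b/2) + C4*cos(2^(3/4)*5^(1/4)*b/2)


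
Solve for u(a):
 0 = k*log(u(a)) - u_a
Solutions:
 li(u(a)) = C1 + a*k


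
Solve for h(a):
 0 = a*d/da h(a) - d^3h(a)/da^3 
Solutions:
 h(a) = C1 + Integral(C2*airyai(a) + C3*airybi(a), a)


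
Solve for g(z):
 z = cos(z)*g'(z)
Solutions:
 g(z) = C1 + Integral(z/cos(z), z)


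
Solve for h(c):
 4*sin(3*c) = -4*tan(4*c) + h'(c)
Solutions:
 h(c) = C1 - log(cos(4*c)) - 4*cos(3*c)/3


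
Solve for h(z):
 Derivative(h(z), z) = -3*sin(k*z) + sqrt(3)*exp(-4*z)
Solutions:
 h(z) = C1 - sqrt(3)*exp(-4*z)/4 + 3*cos(k*z)/k


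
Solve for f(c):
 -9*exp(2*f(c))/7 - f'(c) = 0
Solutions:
 f(c) = log(-sqrt(1/(C1 + 9*c))) - log(2) + log(14)/2
 f(c) = log(1/(C1 + 9*c))/2 - log(2) + log(14)/2


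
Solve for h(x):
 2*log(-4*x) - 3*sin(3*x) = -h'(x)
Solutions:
 h(x) = C1 - 2*x*log(-x) - 4*x*log(2) + 2*x - cos(3*x)


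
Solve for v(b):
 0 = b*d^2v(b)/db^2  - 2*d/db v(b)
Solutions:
 v(b) = C1 + C2*b^3


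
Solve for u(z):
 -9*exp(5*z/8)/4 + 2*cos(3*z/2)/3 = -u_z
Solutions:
 u(z) = C1 + 18*exp(5*z/8)/5 - 4*sin(3*z/2)/9


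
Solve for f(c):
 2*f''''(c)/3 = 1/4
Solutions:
 f(c) = C1 + C2*c + C3*c^2 + C4*c^3 + c^4/64


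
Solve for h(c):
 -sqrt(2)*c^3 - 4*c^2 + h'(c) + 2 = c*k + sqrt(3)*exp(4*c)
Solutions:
 h(c) = C1 + sqrt(2)*c^4/4 + 4*c^3/3 + c^2*k/2 - 2*c + sqrt(3)*exp(4*c)/4


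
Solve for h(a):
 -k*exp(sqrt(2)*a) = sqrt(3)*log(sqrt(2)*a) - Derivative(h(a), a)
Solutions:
 h(a) = C1 + sqrt(3)*a*log(a) + sqrt(3)*a*(-1 + log(2)/2) + sqrt(2)*k*exp(sqrt(2)*a)/2


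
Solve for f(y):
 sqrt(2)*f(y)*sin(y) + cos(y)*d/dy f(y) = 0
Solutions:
 f(y) = C1*cos(y)^(sqrt(2))


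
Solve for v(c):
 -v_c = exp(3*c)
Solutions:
 v(c) = C1 - exp(3*c)/3


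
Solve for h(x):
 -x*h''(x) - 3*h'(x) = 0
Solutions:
 h(x) = C1 + C2/x^2


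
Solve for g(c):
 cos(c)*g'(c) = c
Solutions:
 g(c) = C1 + Integral(c/cos(c), c)


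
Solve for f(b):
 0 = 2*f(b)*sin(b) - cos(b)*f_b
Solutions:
 f(b) = C1/cos(b)^2


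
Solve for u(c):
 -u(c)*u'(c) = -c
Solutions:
 u(c) = -sqrt(C1 + c^2)
 u(c) = sqrt(C1 + c^2)


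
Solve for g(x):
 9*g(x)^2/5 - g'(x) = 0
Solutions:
 g(x) = -5/(C1 + 9*x)


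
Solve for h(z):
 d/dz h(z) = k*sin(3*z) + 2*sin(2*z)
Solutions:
 h(z) = C1 - k*cos(3*z)/3 - cos(2*z)


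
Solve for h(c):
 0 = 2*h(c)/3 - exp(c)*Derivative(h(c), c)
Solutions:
 h(c) = C1*exp(-2*exp(-c)/3)


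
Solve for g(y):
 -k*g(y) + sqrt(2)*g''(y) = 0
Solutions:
 g(y) = C1*exp(-2^(3/4)*sqrt(k)*y/2) + C2*exp(2^(3/4)*sqrt(k)*y/2)


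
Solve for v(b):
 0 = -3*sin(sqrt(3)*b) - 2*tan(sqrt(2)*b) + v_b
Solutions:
 v(b) = C1 - sqrt(2)*log(cos(sqrt(2)*b)) - sqrt(3)*cos(sqrt(3)*b)


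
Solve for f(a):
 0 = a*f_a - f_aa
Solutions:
 f(a) = C1 + C2*erfi(sqrt(2)*a/2)


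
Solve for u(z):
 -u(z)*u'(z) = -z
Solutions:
 u(z) = -sqrt(C1 + z^2)
 u(z) = sqrt(C1 + z^2)


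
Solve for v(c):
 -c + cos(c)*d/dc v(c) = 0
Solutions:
 v(c) = C1 + Integral(c/cos(c), c)


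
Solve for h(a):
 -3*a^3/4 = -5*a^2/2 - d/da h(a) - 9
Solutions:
 h(a) = C1 + 3*a^4/16 - 5*a^3/6 - 9*a


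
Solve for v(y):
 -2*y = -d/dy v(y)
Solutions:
 v(y) = C1 + y^2


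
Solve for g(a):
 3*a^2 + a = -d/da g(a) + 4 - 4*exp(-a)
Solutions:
 g(a) = C1 - a^3 - a^2/2 + 4*a + 4*exp(-a)


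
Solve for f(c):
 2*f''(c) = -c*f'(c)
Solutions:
 f(c) = C1 + C2*erf(c/2)


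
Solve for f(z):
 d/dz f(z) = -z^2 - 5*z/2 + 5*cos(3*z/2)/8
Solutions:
 f(z) = C1 - z^3/3 - 5*z^2/4 + 5*sin(3*z/2)/12


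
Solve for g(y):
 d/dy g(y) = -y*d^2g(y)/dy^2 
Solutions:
 g(y) = C1 + C2*log(y)


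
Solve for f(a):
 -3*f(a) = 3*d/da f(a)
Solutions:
 f(a) = C1*exp(-a)


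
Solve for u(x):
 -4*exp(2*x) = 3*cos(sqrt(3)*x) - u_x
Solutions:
 u(x) = C1 + 2*exp(2*x) + sqrt(3)*sin(sqrt(3)*x)


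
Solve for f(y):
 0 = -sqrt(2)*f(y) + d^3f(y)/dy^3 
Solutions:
 f(y) = C3*exp(2^(1/6)*y) + (C1*sin(2^(1/6)*sqrt(3)*y/2) + C2*cos(2^(1/6)*sqrt(3)*y/2))*exp(-2^(1/6)*y/2)


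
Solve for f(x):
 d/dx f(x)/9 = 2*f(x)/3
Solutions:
 f(x) = C1*exp(6*x)


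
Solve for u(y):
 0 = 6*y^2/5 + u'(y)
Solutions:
 u(y) = C1 - 2*y^3/5


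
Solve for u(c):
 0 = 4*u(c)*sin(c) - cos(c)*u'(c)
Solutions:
 u(c) = C1/cos(c)^4


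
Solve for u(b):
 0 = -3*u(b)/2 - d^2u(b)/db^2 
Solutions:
 u(b) = C1*sin(sqrt(6)*b/2) + C2*cos(sqrt(6)*b/2)


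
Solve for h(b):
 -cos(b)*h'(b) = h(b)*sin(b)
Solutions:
 h(b) = C1*cos(b)


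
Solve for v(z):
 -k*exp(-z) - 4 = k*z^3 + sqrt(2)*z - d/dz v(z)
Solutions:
 v(z) = C1 + k*z^4/4 - k*exp(-z) + sqrt(2)*z^2/2 + 4*z


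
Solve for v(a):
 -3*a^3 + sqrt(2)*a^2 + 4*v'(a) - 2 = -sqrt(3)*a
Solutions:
 v(a) = C1 + 3*a^4/16 - sqrt(2)*a^3/12 - sqrt(3)*a^2/8 + a/2


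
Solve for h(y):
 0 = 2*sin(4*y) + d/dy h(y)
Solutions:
 h(y) = C1 + cos(4*y)/2


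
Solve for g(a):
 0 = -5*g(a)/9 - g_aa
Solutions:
 g(a) = C1*sin(sqrt(5)*a/3) + C2*cos(sqrt(5)*a/3)


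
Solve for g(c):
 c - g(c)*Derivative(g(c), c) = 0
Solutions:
 g(c) = -sqrt(C1 + c^2)
 g(c) = sqrt(C1 + c^2)


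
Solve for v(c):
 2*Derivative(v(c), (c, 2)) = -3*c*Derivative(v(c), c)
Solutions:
 v(c) = C1 + C2*erf(sqrt(3)*c/2)


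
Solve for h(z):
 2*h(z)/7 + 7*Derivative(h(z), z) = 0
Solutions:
 h(z) = C1*exp(-2*z/49)


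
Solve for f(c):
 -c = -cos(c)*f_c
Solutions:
 f(c) = C1 + Integral(c/cos(c), c)


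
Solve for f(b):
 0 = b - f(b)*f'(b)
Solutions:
 f(b) = -sqrt(C1 + b^2)
 f(b) = sqrt(C1 + b^2)


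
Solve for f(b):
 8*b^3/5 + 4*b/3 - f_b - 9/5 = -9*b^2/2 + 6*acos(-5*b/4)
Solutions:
 f(b) = C1 + 2*b^4/5 + 3*b^3/2 + 2*b^2/3 - 6*b*acos(-5*b/4) - 9*b/5 - 6*sqrt(16 - 25*b^2)/5


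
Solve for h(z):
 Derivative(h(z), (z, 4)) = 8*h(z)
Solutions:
 h(z) = C1*exp(-2^(3/4)*z) + C2*exp(2^(3/4)*z) + C3*sin(2^(3/4)*z) + C4*cos(2^(3/4)*z)


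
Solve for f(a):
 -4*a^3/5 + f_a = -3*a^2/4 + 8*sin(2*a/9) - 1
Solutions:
 f(a) = C1 + a^4/5 - a^3/4 - a - 36*cos(2*a/9)


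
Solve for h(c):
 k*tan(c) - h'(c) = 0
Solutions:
 h(c) = C1 - k*log(cos(c))


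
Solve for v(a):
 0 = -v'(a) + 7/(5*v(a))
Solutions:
 v(a) = -sqrt(C1 + 70*a)/5
 v(a) = sqrt(C1 + 70*a)/5


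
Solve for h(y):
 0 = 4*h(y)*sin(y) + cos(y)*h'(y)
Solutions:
 h(y) = C1*cos(y)^4


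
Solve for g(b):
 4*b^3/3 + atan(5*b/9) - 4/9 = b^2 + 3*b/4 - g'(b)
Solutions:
 g(b) = C1 - b^4/3 + b^3/3 + 3*b^2/8 - b*atan(5*b/9) + 4*b/9 + 9*log(25*b^2 + 81)/10


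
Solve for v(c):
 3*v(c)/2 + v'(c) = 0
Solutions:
 v(c) = C1*exp(-3*c/2)


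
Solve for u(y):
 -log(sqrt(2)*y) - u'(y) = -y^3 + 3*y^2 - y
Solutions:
 u(y) = C1 + y^4/4 - y^3 + y^2/2 - y*log(y) - y*log(2)/2 + y


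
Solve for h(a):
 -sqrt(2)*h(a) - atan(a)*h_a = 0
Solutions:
 h(a) = C1*exp(-sqrt(2)*Integral(1/atan(a), a))


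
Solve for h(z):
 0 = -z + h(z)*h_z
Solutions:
 h(z) = -sqrt(C1 + z^2)
 h(z) = sqrt(C1 + z^2)


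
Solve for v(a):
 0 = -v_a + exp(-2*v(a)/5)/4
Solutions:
 v(a) = 5*log(-sqrt(C1 + a)) - 5*log(10)/2
 v(a) = 5*log(C1 + a/10)/2


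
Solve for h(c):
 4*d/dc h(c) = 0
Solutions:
 h(c) = C1


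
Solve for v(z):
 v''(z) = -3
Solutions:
 v(z) = C1 + C2*z - 3*z^2/2


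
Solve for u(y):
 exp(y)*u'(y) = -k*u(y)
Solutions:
 u(y) = C1*exp(k*exp(-y))


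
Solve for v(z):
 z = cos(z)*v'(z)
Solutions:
 v(z) = C1 + Integral(z/cos(z), z)


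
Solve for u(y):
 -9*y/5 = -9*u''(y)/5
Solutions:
 u(y) = C1 + C2*y + y^3/6


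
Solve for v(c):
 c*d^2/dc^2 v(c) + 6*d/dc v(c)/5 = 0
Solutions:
 v(c) = C1 + C2/c^(1/5)


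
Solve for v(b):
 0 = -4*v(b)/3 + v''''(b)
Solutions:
 v(b) = C1*exp(-sqrt(2)*3^(3/4)*b/3) + C2*exp(sqrt(2)*3^(3/4)*b/3) + C3*sin(sqrt(2)*3^(3/4)*b/3) + C4*cos(sqrt(2)*3^(3/4)*b/3)


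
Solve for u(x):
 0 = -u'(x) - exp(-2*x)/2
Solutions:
 u(x) = C1 + exp(-2*x)/4


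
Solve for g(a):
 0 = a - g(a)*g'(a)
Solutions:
 g(a) = -sqrt(C1 + a^2)
 g(a) = sqrt(C1 + a^2)


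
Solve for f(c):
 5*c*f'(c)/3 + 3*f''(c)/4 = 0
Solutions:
 f(c) = C1 + C2*erf(sqrt(10)*c/3)


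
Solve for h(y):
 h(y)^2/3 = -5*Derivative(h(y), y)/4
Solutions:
 h(y) = 15/(C1 + 4*y)


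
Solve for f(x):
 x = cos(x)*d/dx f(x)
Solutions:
 f(x) = C1 + Integral(x/cos(x), x)


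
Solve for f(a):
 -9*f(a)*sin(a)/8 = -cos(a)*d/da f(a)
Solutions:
 f(a) = C1/cos(a)^(9/8)


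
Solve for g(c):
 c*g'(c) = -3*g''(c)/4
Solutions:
 g(c) = C1 + C2*erf(sqrt(6)*c/3)


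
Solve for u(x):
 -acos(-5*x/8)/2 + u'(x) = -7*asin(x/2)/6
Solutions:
 u(x) = C1 + x*acos(-5*x/8)/2 - 7*x*asin(x/2)/6 - 7*sqrt(4 - x^2)/6 + sqrt(64 - 25*x^2)/10


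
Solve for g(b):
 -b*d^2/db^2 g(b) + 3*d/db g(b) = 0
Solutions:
 g(b) = C1 + C2*b^4


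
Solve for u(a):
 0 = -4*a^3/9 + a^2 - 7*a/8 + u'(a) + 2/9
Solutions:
 u(a) = C1 + a^4/9 - a^3/3 + 7*a^2/16 - 2*a/9


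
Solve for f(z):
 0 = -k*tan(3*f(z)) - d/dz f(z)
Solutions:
 f(z) = -asin(C1*exp(-3*k*z))/3 + pi/3
 f(z) = asin(C1*exp(-3*k*z))/3
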